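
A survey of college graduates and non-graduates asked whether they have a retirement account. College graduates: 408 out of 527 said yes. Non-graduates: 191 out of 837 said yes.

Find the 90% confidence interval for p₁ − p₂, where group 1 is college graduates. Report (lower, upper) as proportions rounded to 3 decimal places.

p̂₁ = 408/527 = 0.7742 and p̂₂ = 191/837 = 0.2282.
SE₁ = √(p̂₁(1−p̂₁)/n₁) = √(0.7742·0.2258/527) = 0.01821; SE₂ = √(0.2282·0.7718/837) = 0.01451.
Independent samples: SE of the difference = √(SE₁² + SE₂²) = √(0.0003316041 + 0.0002105401) = 0.02328.
z* for 90% confidence is 1.645, so the margin of error is 1.645 × 0.02328 = 0.03830.
Point estimate p̂₁ − p̂₂ = 0.7742 − 0.2282 = 0.5460.
0.5460 ± 0.03830 → (0.508, 0.584).

(0.508, 0.584)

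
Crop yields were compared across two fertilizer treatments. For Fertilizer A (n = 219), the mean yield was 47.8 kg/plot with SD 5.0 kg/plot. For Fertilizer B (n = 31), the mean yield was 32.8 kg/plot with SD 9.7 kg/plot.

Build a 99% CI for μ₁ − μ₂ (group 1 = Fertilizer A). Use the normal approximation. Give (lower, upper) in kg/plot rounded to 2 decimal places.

(10.43, 19.57)

SE₁ = s₁/√n₁ = 5.0/√219 = 0.3379; SE₂ = 9.7/√31 = 1.7422.
Independent samples, unequal variances: SE_diff = √(SE₁² + SE₂²) = √(0.11417641 + 3.03526084) = 1.7747.
z* = 2.576, so margin of error = 2.576 × 1.7747 = 4.5716.
Difference in means = 47.8 − 32.8 = 15.0000.
15.0000 ± 4.5716 → (10.43, 19.57).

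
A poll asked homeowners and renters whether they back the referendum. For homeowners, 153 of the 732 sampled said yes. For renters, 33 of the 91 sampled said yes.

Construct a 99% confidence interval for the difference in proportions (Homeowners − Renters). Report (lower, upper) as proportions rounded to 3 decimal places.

(-0.289, -0.018)

Sample proportions: 153/732 = 0.2090, 33/91 = 0.3626.
Each SE is √(p̂(1−p̂)/n): √(0.2090·0.7910/732) = 0.01503 and √(0.3626·0.6374/91) = 0.05040.
SE(p̂₁ − p̂₂) = √(SE₁² + SE₂²) = √(0.0002259009 + 0.00254016) = 0.05259, since the two samples are independent.
At 99% confidence z* = 2.576; margin = 2.576 × 0.05259 = 0.13547.
The difference is 0.2090 − 0.3626 = -0.1536, so the interval is -0.1536 ± 0.13547 = (-0.289, -0.018).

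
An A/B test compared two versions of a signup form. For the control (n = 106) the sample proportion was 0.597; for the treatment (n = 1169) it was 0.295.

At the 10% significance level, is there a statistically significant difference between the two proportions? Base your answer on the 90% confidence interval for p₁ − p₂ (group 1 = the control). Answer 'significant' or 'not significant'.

SE₁ = √(p̂₁(1−p̂₁)/n₁) = √(0.5970·0.4030/106) = 0.04764; SE₂ = √(0.2950·0.7050/1169) = 0.01334.
Independent samples: SE of the difference = √(SE₁² + SE₂²) = √(0.0022695696 + 0.0001779556) = 0.04947.
z* for 90% confidence is 1.645, so the margin of error is 1.645 × 0.04947 = 0.08138.
Point estimate p̂₁ − p̂₂ = 0.5970 − 0.2950 = 0.3020.
0.3020 ± 0.08138 → (0.22062, 0.38338).
The interval (0.22062, 0.38338) does not contain 0, so the difference is significant.

significant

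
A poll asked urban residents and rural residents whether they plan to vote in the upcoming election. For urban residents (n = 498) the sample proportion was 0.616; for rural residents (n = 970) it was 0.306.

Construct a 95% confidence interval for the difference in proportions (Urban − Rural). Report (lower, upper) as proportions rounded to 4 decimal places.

(0.2584, 0.3616)

SE₁ = √(p̂₁(1−p̂₁)/n₁) = √(0.6160·0.3840/498) = 0.02179; SE₂ = √(0.3060·0.6940/970) = 0.01480.
Independent samples: SE of the difference = √(SE₁² + SE₂²) = √(0.0004748041 + 0.00021904) = 0.02634.
z* for 95% confidence is 1.960, so the margin of error is 1.960 × 0.02634 = 0.05163.
Point estimate p̂₁ − p̂₂ = 0.6160 − 0.3060 = 0.3100.
0.3100 ± 0.05163 → (0.2584, 0.3616).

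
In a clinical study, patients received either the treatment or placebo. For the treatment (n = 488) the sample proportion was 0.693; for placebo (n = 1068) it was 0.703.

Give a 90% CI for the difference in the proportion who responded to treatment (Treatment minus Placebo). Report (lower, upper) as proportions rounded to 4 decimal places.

(-0.0513, 0.0313)

The two standard errors are √(0.6930×0.3070/488) = 0.02088 and √(0.7030×0.2970/1068) = 0.01398.
Because the samples are independent, SE_diff = √(0.02088² + 0.01398²) = 0.02513.
Using z* = 1.645 for 90%, ME = 1.645 × 0.02513 = 0.04134.
p̂₁ − p̂₂ = -0.0100; interval -0.0100 ± 0.04134 gives (-0.0513, 0.0313).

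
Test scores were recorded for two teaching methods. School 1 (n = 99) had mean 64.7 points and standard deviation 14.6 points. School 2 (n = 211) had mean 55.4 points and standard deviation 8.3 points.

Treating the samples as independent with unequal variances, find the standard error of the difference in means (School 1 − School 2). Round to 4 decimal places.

Standard errors of each mean: 14.6/√99 = 1.4674 and 8.3/√211 = 0.5714.
SE(x̄₁ − x̄₂) = √(1.4674² + 0.5714²) = 1.5747 for independent samples with unequal variances.

1.5747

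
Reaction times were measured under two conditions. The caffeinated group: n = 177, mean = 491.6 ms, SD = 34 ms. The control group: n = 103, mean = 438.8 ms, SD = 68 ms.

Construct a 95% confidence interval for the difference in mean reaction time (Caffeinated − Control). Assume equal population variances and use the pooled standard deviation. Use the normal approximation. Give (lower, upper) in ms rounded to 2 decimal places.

s_p = √[((n₁−1)s₁² + (n₂−1)s₂²)/(n₁+n₂−2)] = √[(176·34² + 102·68²)/278] = 49.2791.
SE = 49.2791·√(1/177 + 1/103) = 6.1071.
With z* = 1.960, margin = 1.960 × 6.1071 = 11.9699.
x̄₁ − x̄₂ = 491.6 − 438.8 = 52.8000; interval 52.8000 ± 11.9699 = (40.83, 64.77).

(40.83, 64.77)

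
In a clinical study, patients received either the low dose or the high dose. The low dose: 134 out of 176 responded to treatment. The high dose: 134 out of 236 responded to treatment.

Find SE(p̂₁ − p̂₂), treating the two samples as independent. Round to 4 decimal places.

p̂₁ = 134/176 = 0.7614 and p̂₂ = 134/236 = 0.5678.
SE₁ = √(p̂₁(1−p̂₁)/n₁) = √(0.7614·0.2386/176) = 0.03213; SE₂ = √(0.5678·0.4322/236) = 0.03225.
Independent samples: SE of the difference = √(SE₁² + SE₂²) = √(0.0010323369 + 0.0010400625) = 0.04552.

0.0455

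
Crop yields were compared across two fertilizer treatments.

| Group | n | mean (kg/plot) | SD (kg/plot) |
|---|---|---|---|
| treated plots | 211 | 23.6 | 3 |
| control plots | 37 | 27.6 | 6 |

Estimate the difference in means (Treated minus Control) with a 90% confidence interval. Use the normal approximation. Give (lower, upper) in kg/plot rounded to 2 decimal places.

SE₁ = s₁/√n₁ = 3/√211 = 0.2065; SE₂ = 6/√37 = 0.9864.
Independent samples, unequal variances: SE_diff = √(SE₁² + SE₂²) = √(0.04264225 + 0.97298496) = 1.0078.
z* = 1.645, so margin of error = 1.645 × 1.0078 = 1.6578.
Difference in means = 23.6 − 27.6 = -4.0000.
-4.0000 ± 1.6578 → (-5.66, -2.34).

(-5.66, -2.34)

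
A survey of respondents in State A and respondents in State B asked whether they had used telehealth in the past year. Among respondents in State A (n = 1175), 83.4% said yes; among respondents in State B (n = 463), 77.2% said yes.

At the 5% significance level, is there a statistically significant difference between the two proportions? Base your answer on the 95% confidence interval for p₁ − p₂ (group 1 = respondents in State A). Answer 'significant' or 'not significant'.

The two standard errors are √(0.8340×0.1660/1175) = 0.01085 and √(0.7720×0.2280/463) = 0.01950.
Because the samples are independent, SE_diff = √(0.01085² + 0.01950²) = 0.02232.
Using z* = 1.960 for 95%, ME = 1.960 × 0.02232 = 0.04375.
p̂₁ − p̂₂ = 0.0620; interval 0.0620 ± 0.04375 gives (0.01825, 0.10575).
The interval (0.01825, 0.10575) does not contain 0, so the difference is significant.

significant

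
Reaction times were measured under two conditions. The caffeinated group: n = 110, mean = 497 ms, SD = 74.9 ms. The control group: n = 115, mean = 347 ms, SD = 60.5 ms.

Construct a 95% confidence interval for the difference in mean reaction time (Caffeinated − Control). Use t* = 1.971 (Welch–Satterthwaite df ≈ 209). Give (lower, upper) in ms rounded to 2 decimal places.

(132.06, 167.94)

SE₁ = s₁/√n₁ = 74.9/√110 = 7.1414; SE₂ = 60.5/√115 = 5.6417.
Independent samples, unequal variances: SE_diff = √(SE₁² + SE₂²) = √(50.99959396 + 31.82877889) = 9.1010.
t* = 1.971, so margin of error = 1.971 × 9.1010 = 17.9381.
Difference in means = 497 − 347 = 150.0000.
150.0000 ± 17.9381 → (132.06, 167.94).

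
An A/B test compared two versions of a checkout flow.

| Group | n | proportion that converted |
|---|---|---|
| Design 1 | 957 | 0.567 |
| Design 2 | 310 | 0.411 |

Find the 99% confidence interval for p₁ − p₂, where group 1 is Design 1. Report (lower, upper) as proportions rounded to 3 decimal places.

The two standard errors are √(0.5670×0.4330/957) = 0.01602 and √(0.4110×0.5890/310) = 0.02794.
Because the samples are independent, SE_diff = √(0.01602² + 0.02794²) = 0.03221.
Using z* = 2.576 for 99%, ME = 2.576 × 0.03221 = 0.08297.
p̂₁ − p̂₂ = 0.1560; interval 0.1560 ± 0.08297 gives (0.073, 0.239).

(0.073, 0.239)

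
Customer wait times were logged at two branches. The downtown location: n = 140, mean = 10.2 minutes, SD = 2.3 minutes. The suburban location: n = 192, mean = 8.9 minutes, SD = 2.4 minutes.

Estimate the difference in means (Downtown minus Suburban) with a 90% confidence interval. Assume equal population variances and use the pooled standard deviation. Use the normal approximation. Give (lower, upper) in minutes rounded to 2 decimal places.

(0.87, 1.73)

Pooled variance s_p² = [139·2.3² + 191·2.4²] / (140+192−2) = 5.5620, so s_p = 2.3584.
SE_diff = s_p·√(1/n₁ + 1/n₂) = 2.3584·√(1/140 + 1/192) = 0.2621.
z* = 1.645; margin = 1.645 × 0.2621 = 0.4312.
Difference = 10.2 − 8.9 = 1.3000.
1.3000 ± 0.4312 → (0.87, 1.73).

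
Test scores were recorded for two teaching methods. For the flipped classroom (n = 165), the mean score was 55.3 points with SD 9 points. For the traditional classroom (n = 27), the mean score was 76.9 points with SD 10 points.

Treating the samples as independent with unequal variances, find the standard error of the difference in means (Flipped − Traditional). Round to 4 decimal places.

2.0481

Standard errors of each mean: 9/√165 = 0.7006 and 10/√27 = 1.9245.
SE(x̄₁ − x̄₂) = √(0.7006² + 1.9245²) = 2.0481 for independent samples with unequal variances.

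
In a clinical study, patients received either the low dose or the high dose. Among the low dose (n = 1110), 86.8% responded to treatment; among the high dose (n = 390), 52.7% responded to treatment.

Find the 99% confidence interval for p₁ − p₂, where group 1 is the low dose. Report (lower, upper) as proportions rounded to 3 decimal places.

(0.271, 0.411)

Each SE is √(p̂(1−p̂)/n): √(0.8680·0.1320/1110) = 0.01016 and √(0.5270·0.4730/390) = 0.02528.
SE(p̂₁ − p̂₂) = √(SE₁² + SE₂²) = √(0.0001032256 + 0.0006390784) = 0.02725, since the two samples are independent.
At 99% confidence z* = 2.576; margin = 2.576 × 0.02725 = 0.07020.
The difference is 0.8680 − 0.5270 = 0.3410, so the interval is 0.3410 ± 0.07020 = (0.271, 0.411).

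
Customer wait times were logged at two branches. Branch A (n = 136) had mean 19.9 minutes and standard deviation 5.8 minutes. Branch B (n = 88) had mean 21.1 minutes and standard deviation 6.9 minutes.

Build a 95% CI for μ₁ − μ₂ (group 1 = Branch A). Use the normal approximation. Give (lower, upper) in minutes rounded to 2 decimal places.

SE₁ = s₁/√n₁ = 5.8/√136 = 0.4973; SE₂ = 6.9/√88 = 0.7355.
Independent samples, unequal variances: SE_diff = √(SE₁² + SE₂²) = √(0.24730729 + 0.54096025) = 0.8878.
z* = 1.960, so margin of error = 1.960 × 0.8878 = 1.7401.
Difference in means = 19.9 − 21.1 = -1.2000.
-1.2000 ± 1.7401 → (-2.94, 0.54).

(-2.94, 0.54)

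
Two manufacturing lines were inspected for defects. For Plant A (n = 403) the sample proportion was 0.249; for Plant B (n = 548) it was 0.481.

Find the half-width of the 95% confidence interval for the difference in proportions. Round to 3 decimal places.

0.059

Each SE is √(p̂(1−p̂)/n): √(0.2490·0.7510/403) = 0.02154 and √(0.4810·0.5190/548) = 0.02134.
SE(p̂₁ − p̂₂) = √(SE₁² + SE₂²) = √(0.0004639716 + 0.0004553956) = 0.03032, since the two samples are independent.
At 95% confidence z* = 1.960; margin = 1.960 × 0.03032 = 0.05943.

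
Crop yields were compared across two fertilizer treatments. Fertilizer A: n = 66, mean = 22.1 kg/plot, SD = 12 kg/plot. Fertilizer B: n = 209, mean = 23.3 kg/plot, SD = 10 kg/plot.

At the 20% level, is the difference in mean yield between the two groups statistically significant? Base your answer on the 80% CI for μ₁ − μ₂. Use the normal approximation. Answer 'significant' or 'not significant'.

Per-group SEs: s₁/√n₁ = 12/√66 = 1.4771, s₂/√n₂ = 10/√209 = 0.6917.
Unpooled SE of the difference: √(2.18182441 + 0.47844889) = 1.6310.
Margin of error = z* · SE = 1.282 × 1.6310 = 2.0909.
x̄₁ − x̄₂ = 22.1 − 23.3 = -1.2000.
CI: -1.2000 ± 2.0909 = (-3.2909, 0.8909).
The interval (-3.2909, 0.8909) contains 0, so the difference is not significant.

not significant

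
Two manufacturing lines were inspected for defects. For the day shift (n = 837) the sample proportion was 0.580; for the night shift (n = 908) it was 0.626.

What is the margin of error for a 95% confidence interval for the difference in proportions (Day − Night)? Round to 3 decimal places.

0.046

Each SE is √(p̂(1−p̂)/n): √(0.5800·0.4200/837) = 0.01706 and √(0.6260·0.3740/908) = 0.01606.
SE(p̂₁ − p̂₂) = √(SE₁² + SE₂²) = √(0.0002910436 + 0.0002579236) = 0.02343, since the two samples are independent.
At 95% confidence z* = 1.960; margin = 1.960 × 0.02343 = 0.04592.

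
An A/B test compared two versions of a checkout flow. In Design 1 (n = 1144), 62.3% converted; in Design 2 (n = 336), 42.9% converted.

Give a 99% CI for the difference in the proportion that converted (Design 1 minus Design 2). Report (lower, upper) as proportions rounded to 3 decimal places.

(0.115, 0.273)

Each SE is √(p̂(1−p̂)/n): √(0.6230·0.3770/1144) = 0.01433 and √(0.4290·0.5710/336) = 0.02700.
SE(p̂₁ − p̂₂) = √(SE₁² + SE₂²) = √(0.0002053489 + 0.000729) = 0.03057, since the two samples are independent.
At 99% confidence z* = 2.576; margin = 2.576 × 0.03057 = 0.07875.
The difference is 0.6230 − 0.4290 = 0.1940, so the interval is 0.1940 ± 0.07875 = (0.115, 0.273).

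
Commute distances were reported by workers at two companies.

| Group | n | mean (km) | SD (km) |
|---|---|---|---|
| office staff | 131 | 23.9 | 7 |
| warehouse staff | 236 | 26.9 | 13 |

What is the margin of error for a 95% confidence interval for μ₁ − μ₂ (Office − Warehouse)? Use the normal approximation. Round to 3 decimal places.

Per-group SEs: s₁/√n₁ = 7/√131 = 0.6116, s₂/√n₂ = 13/√236 = 0.8462.
Unpooled SE of the difference: √(0.37405456 + 0.71605444) = 1.0441.
Margin of error = z* · SE = 1.960 × 1.0441 = 2.0464.

2.046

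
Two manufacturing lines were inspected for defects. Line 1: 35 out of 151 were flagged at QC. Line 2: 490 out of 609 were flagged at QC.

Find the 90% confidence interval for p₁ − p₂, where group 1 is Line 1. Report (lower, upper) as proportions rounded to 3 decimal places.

Sample proportions: 35/151 = 0.2318, 490/609 = 0.8046.
Each SE is √(p̂(1−p̂)/n): √(0.2318·0.7682/151) = 0.03434 and √(0.8046·0.1954/609) = 0.01607.
SE(p̂₁ − p̂₂) = √(SE₁² + SE₂²) = √(0.0011792356 + 0.0002582449) = 0.03791, since the two samples are independent.
At 90% confidence z* = 1.645; margin = 1.645 × 0.03791 = 0.06236.
The difference is 0.2318 − 0.8046 = -0.5728, so the interval is -0.5728 ± 0.06236 = (-0.635, -0.510).

(-0.635, -0.510)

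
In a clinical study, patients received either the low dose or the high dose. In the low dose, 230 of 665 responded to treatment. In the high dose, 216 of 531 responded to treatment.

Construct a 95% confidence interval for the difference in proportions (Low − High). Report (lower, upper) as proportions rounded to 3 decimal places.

p̂₁ = 230/665 = 0.3459 and p̂₂ = 216/531 = 0.4068.
SE₁ = √(p̂₁(1−p̂₁)/n₁) = √(0.3459·0.6541/665) = 0.01845; SE₂ = √(0.4068·0.5932/531) = 0.02132.
Independent samples: SE of the difference = √(SE₁² + SE₂²) = √(0.0003404025 + 0.0004545424) = 0.02819.
z* for 95% confidence is 1.960, so the margin of error is 1.960 × 0.02819 = 0.05525.
Point estimate p̂₁ − p̂₂ = 0.3459 − 0.4068 = -0.0609.
-0.0609 ± 0.05525 → (-0.116, -0.006).

(-0.116, -0.006)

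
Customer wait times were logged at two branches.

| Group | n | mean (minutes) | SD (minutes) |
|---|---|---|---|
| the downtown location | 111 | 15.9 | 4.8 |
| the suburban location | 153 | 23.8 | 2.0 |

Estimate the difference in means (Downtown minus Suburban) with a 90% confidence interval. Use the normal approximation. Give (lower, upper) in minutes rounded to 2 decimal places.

Standard errors of each mean: 4.8/√111 = 0.4556 and 2.0/√153 = 0.1617.
SE(x̄₁ − x̄₂) = √(0.4556² + 0.1617²) = 0.4834 for independent samples with unequal variances.
With z* = 1.645, the margin is 1.645 × 0.4834 = 0.7952.
x̄₁ − x̄₂ = 15.9 − 23.8 = -7.9000; the interval is -7.9000 ± 0.7952 = (-8.70, -7.10).

(-8.70, -7.10)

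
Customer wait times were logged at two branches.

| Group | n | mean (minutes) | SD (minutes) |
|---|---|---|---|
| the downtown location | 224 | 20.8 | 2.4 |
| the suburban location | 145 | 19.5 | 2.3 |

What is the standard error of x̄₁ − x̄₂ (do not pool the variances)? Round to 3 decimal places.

0.249

Standard errors of each mean: 2.4/√224 = 0.1604 and 2.3/√145 = 0.1910.
SE(x̄₁ − x̄₂) = √(0.1604² + 0.1910²) = 0.2494 for independent samples with unequal variances.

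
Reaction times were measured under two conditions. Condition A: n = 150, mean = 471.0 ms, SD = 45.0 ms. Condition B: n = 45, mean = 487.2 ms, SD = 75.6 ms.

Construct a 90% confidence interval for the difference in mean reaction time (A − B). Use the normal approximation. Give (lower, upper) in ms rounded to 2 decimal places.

Per-group SEs: s₁/√n₁ = 45.0/√150 = 3.6742, s₂/√n₂ = 75.6/√45 = 11.2698.
Unpooled SE of the difference: √(13.49974564 + 127.00839204) = 11.8536.
Margin of error = z* · SE = 1.645 × 11.8536 = 19.4992.
x̄₁ − x̄₂ = 471.0 − 487.2 = -16.2000.
CI: -16.2000 ± 19.4992 = (-35.70, 3.30).

(-35.70, 3.30)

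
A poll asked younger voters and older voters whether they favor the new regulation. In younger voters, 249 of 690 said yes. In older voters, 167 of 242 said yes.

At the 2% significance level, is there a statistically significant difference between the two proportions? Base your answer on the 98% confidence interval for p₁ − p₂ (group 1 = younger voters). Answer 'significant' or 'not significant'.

significant

Sample proportions: 249/690 = 0.3609, 167/242 = 0.6901.
Each SE is √(p̂(1−p̂)/n): √(0.3609·0.6391/690) = 0.01828 and √(0.6901·0.3099/242) = 0.02973.
SE(p̂₁ − p̂₂) = √(SE₁² + SE₂²) = √(0.0003341584 + 0.0008838729) = 0.03490, since the two samples are independent.
At 98% confidence z* = 2.326; margin = 2.326 × 0.03490 = 0.08118.
The difference is 0.3609 − 0.6901 = -0.3292, so the interval is -0.3292 ± 0.08118 = (-0.41038, -0.24802).
The interval (-0.41038, -0.24802) does not contain 0, so the difference is significant.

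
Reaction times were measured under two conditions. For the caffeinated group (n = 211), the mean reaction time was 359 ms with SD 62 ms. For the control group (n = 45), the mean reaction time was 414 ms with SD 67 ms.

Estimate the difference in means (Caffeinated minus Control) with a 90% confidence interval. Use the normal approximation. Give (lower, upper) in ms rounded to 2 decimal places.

Per-group SEs: s₁/√n₁ = 62/√211 = 4.2683, s₂/√n₂ = 67/√45 = 9.9878.
Unpooled SE of the difference: √(18.21838489 + 99.75614884) = 10.8616.
Margin of error = z* · SE = 1.645 × 10.8616 = 17.8673.
x̄₁ − x̄₂ = 359 − 414 = -55.0000.
CI: -55.0000 ± 17.8673 = (-72.87, -37.13).

(-72.87, -37.13)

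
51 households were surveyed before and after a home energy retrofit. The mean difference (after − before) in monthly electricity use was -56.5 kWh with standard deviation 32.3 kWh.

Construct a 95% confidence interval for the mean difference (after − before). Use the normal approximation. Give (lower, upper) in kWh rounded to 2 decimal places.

(-65.36, -47.64)

This is a matched-pairs design, so SE = s_d/√n = 32.3/√51 = 4.5229.
Margin = 1.960 × 4.5229 = 8.8649; the interval is -56.5 ± 8.8649 = (-65.36, -47.64).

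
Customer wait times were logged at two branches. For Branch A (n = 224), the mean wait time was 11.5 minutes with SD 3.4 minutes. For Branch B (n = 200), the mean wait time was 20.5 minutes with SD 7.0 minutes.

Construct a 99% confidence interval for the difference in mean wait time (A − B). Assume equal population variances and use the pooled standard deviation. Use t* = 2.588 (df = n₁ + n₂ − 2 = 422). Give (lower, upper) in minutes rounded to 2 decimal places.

(-10.36, -7.64)

Pooled variance s_p² = [223·3.4² + 199·7.0²] / (224+200−2) = 29.2154, so s_p = 5.4051.
SE_diff = s_p·√(1/n₁ + 1/n₂) = 5.4051·√(1/224 + 1/200) = 0.5258.
t* = 2.588; margin = 2.588 × 0.5258 = 1.3608.
Difference = 11.5 − 20.5 = -9.0000.
-9.0000 ± 1.3608 → (-10.36, -7.64).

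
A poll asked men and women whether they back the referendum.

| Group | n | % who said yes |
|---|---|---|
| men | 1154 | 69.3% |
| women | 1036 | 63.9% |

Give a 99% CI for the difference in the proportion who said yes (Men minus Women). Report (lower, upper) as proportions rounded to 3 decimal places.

(0.002, 0.106)

Each SE is √(p̂(1−p̂)/n): √(0.6930·0.3070/1154) = 0.01358 and √(0.6390·0.3610/1036) = 0.01492.
SE(p̂₁ − p̂₂) = √(SE₁² + SE₂²) = √(0.0001844164 + 0.0002226064) = 0.02017, since the two samples are independent.
At 99% confidence z* = 2.576; margin = 2.576 × 0.02017 = 0.05196.
The difference is 0.6930 − 0.6390 = 0.0540, so the interval is 0.0540 ± 0.05196 = (0.002, 0.106).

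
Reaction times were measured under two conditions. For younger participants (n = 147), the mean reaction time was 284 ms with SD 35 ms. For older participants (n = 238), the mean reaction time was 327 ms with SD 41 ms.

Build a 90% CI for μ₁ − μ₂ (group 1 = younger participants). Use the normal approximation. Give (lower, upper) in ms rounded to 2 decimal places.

(-49.45, -36.55)

Standard errors of each mean: 35/√147 = 2.8868 and 41/√238 = 2.6576.
SE(x̄₁ − x̄₂) = √(2.8868² + 2.6576²) = 3.9238 for independent samples with unequal variances.
With z* = 1.645, the margin is 1.645 × 3.9238 = 6.4547.
x̄₁ − x̄₂ = 284 − 327 = -43.0000; the interval is -43.0000 ± 6.4547 = (-49.45, -36.55).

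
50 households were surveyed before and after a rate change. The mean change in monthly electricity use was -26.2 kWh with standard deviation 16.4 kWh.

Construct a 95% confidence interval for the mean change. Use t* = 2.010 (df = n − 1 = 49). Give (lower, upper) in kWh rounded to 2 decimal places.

Paired design: SE = s_d/√n = 16.4/√50 = 2.3193.
t* = 2.010; margin of error = 2.010 × 2.3193 = 4.6618.
-26.2 ± 4.6618 → (-30.86, -21.54).

(-30.86, -21.54)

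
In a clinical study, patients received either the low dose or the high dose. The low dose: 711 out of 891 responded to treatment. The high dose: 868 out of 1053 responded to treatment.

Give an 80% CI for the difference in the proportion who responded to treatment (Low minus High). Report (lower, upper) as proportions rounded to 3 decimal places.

(-0.049, -0.003)

First, p̂₁ = 711/891 = 0.7980; p̂₂ = 868/1053 = 0.8243.
The two standard errors are √(0.7980×0.2020/891) = 0.01345 and √(0.8243×0.1757/1053) = 0.01173.
Because the samples are independent, SE_diff = √(0.01345² + 0.01173²) = 0.01785.
Using z* = 1.282 for 80%, ME = 1.282 × 0.01785 = 0.02288.
p̂₁ − p̂₂ = -0.0263; interval -0.0263 ± 0.02288 gives (-0.049, -0.003).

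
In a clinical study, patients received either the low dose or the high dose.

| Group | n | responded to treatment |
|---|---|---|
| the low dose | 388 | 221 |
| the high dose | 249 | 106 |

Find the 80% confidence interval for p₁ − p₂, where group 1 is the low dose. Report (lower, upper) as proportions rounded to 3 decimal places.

p̂₁ = 221/388 = 0.5696 and p̂₂ = 106/249 = 0.4257.
SE₁ = √(p̂₁(1−p̂₁)/n₁) = √(0.5696·0.4304/388) = 0.02514; SE₂ = √(0.4257·0.5743/249) = 0.03133.
Independent samples: SE of the difference = √(SE₁² + SE₂²) = √(0.0006320196 + 0.0009815689) = 0.04017.
z* for 80% confidence is 1.282, so the margin of error is 1.282 × 0.04017 = 0.05150.
Point estimate p̂₁ − p̂₂ = 0.5696 − 0.4257 = 0.1439.
0.1439 ± 0.05150 → (0.092, 0.195).

(0.092, 0.195)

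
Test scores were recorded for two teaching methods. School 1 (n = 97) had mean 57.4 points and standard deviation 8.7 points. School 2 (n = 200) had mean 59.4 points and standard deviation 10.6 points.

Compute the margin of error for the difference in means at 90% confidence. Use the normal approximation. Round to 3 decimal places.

1.906

SE₁ = s₁/√n₁ = 8.7/√97 = 0.8834; SE₂ = 10.6/√200 = 0.7495.
Independent samples, unequal variances: SE_diff = √(SE₁² + SE₂²) = √(0.78039556 + 0.56175025) = 1.1585.
z* = 1.645, so margin of error = 1.645 × 1.1585 = 1.9057.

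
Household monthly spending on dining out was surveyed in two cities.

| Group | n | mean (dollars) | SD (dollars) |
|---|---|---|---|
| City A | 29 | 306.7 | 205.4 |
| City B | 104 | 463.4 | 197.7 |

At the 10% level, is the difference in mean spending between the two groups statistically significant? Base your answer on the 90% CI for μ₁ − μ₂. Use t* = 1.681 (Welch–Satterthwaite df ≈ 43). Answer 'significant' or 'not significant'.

SE₁ = s₁/√n₁ = 205.4/√29 = 38.1418; SE₂ = 197.7/√104 = 19.3861.
Independent samples, unequal variances: SE_diff = √(SE₁² + SE₂²) = √(1454.79690724 + 375.82087321) = 42.7857.
t* = 1.681, so margin of error = 1.681 × 42.7857 = 71.9228.
Difference in means = 306.7 − 463.4 = -156.7000.
-156.7000 ± 71.9228 → (-228.6228, -84.7772).
The interval (-228.6228, -84.7772) does not contain 0, so the difference is significant.

significant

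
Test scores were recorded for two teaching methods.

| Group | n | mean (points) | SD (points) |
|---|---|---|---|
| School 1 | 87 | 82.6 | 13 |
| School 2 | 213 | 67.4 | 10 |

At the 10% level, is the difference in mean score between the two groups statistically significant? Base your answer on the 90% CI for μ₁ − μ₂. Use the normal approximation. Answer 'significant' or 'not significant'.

SE₁ = s₁/√n₁ = 13/√87 = 1.3937; SE₂ = 10/√213 = 0.6852.
Independent samples, unequal variances: SE_diff = √(SE₁² + SE₂²) = √(1.94239969 + 0.46949904) = 1.5530.
z* = 1.645, so margin of error = 1.645 × 1.5530 = 2.5547.
Difference in means = 82.6 − 67.4 = 15.2000.
15.2000 ± 2.5547 → (12.6453, 17.7547).
The interval (12.6453, 17.7547) does not contain 0, so the difference is significant.

significant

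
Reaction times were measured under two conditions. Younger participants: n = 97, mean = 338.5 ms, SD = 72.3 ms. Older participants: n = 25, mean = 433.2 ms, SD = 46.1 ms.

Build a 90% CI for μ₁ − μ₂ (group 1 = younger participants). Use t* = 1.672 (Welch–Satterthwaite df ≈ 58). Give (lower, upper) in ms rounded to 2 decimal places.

Per-group SEs: s₁/√n₁ = 72.3/√97 = 7.3410, s₂/√n₂ = 46.1/√25 = 9.2200.
Unpooled SE of the difference: √(53.890281 + 85.0084) = 11.7855.
Margin of error = t* · SE = 1.672 × 11.7855 = 19.7054.
x̄₁ − x̄₂ = 338.5 − 433.2 = -94.7000.
CI: -94.7000 ± 19.7054 = (-114.41, -74.99).

(-114.41, -74.99)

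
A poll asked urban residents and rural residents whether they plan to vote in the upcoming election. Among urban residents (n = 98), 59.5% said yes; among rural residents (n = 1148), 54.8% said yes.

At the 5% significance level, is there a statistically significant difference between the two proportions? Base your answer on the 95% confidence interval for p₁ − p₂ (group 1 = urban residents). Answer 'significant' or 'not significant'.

not significant

Each SE is √(p̂(1−p̂)/n): √(0.5950·0.4050/98) = 0.04959 and √(0.5480·0.4520/1148) = 0.01469.
SE(p̂₁ − p̂₂) = √(SE₁² + SE₂²) = √(0.0024591681 + 0.0002157961) = 0.05172, since the two samples are independent.
At 95% confidence z* = 1.960; margin = 1.960 × 0.05172 = 0.10137.
The difference is 0.5950 − 0.5480 = 0.0470, so the interval is 0.0470 ± 0.10137 = (-0.05437, 0.14837).
The interval (-0.05437, 0.14837) contains 0, so the difference is not significant.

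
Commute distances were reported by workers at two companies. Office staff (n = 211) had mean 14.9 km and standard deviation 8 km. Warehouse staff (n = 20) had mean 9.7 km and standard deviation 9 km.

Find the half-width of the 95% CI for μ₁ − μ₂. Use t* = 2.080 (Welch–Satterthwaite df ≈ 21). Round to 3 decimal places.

4.340

Per-group SEs: s₁/√n₁ = 8/√211 = 0.5507, s₂/√n₂ = 9/√20 = 2.0125.
Unpooled SE of the difference: √(0.30327049 + 4.05015625) = 2.0865.
Margin of error = t* · SE = 2.080 × 2.0865 = 4.3399.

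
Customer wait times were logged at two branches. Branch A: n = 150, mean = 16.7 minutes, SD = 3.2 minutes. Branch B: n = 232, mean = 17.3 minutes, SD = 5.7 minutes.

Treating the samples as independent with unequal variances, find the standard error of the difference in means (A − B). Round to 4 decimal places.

SE₁ = s₁/√n₁ = 3.2/√150 = 0.2613; SE₂ = 5.7/√232 = 0.3742.
Independent samples, unequal variances: SE_diff = √(SE₁² + SE₂²) = √(0.06827769 + 0.14002564) = 0.4564.

0.4564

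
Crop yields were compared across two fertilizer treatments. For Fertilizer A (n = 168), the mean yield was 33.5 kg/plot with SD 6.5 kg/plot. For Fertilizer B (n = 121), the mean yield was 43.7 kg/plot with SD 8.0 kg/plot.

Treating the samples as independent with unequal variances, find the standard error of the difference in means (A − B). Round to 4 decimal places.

Standard errors of each mean: 6.5/√168 = 0.5015 and 8.0/√121 = 0.7273.
SE(x̄₁ − x̄₂) = √(0.5015² + 0.7273²) = 0.8834 for independent samples with unequal variances.

0.8834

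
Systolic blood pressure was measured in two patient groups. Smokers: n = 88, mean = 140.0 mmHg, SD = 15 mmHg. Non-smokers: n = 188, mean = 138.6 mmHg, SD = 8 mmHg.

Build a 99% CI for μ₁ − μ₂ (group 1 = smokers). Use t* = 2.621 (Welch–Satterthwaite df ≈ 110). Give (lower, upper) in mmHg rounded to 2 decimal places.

SE₁ = s₁/√n₁ = 15/√88 = 1.5990; SE₂ = 8/√188 = 0.5835.
Independent samples, unequal variances: SE_diff = √(SE₁² + SE₂²) = √(2.556801 + 0.34047225) = 1.7021.
t* = 2.621, so margin of error = 2.621 × 1.7021 = 4.4612.
Difference in means = 140.0 − 138.6 = 1.4000.
1.4000 ± 4.4612 → (-3.06, 5.86).

(-3.06, 5.86)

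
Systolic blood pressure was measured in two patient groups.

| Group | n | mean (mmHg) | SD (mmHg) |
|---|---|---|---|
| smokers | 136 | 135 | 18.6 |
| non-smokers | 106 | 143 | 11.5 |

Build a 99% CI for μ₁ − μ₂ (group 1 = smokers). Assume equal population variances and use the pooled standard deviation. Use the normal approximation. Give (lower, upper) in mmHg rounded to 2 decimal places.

(-13.30, -2.70)

Pooled variance s_p² = [135·18.6² + 105·11.5²] / (136+106−2) = 252.4619, so s_p = 15.8890.
SE_diff = s_p·√(1/n₁ + 1/n₂) = 15.8890·√(1/136 + 1/106) = 2.0586.
z* = 2.576; margin = 2.576 × 2.0586 = 5.3030.
Difference = 135 − 143 = -8.0000.
-8.0000 ± 5.3030 → (-13.30, -2.70).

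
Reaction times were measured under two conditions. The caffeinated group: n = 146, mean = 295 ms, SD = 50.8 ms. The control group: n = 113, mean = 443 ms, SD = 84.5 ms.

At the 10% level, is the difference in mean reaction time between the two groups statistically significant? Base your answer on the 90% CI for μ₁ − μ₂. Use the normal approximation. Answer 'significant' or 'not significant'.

SE₁ = s₁/√n₁ = 50.8/√146 = 4.2042; SE₂ = 84.5/√113 = 7.9491.
Independent samples, unequal variances: SE_diff = √(SE₁² + SE₂²) = √(17.67529764 + 63.18819081) = 8.9924.
z* = 1.645, so margin of error = 1.645 × 8.9924 = 14.7925.
Difference in means = 295 − 443 = -148.0000.
-148.0000 ± 14.7925 → (-162.7925, -133.2075).
The interval (-162.7925, -133.2075) does not contain 0, so the difference is significant.

significant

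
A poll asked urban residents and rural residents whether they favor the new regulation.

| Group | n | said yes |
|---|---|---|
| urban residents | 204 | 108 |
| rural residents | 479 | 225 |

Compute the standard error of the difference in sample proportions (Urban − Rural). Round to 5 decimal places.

First, p̂₁ = 108/204 = 0.5294; p̂₂ = 225/479 = 0.4697.
The two standard errors are √(0.5294×0.4706/204) = 0.03495 and √(0.4697×0.5303/479) = 0.02280.
Because the samples are independent, SE_diff = √(0.03495² + 0.02280²) = 0.04173.

0.04173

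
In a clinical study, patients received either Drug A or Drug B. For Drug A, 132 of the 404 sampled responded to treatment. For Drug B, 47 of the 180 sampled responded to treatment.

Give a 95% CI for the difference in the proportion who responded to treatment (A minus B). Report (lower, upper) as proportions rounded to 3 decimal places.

(-0.013, 0.144)

p̂₁ = 132/404 = 0.3267 and p̂₂ = 47/180 = 0.2611.
SE₁ = √(p̂₁(1−p̂₁)/n₁) = √(0.3267·0.6733/404) = 0.02333; SE₂ = √(0.2611·0.7389/180) = 0.03274.
Independent samples: SE of the difference = √(SE₁² + SE₂²) = √(0.0005442889 + 0.0010719076) = 0.04020.
z* for 95% confidence is 1.960, so the margin of error is 1.960 × 0.04020 = 0.07879.
Point estimate p̂₁ − p̂₂ = 0.3267 − 0.2611 = 0.0656.
0.0656 ± 0.07879 → (-0.013, 0.144).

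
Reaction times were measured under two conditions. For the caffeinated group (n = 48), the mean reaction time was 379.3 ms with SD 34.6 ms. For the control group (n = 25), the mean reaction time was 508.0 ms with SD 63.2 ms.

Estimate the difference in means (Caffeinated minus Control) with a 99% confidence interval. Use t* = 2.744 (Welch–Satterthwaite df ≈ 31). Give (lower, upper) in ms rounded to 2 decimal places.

(-165.99, -91.41)

Standard errors of each mean: 34.6/√48 = 4.9941 and 63.2/√25 = 12.6400.
SE(x̄₁ − x̄₂) = √(4.9941² + 12.6400²) = 13.5908 for independent samples with unequal variances.
With t* = 2.744, the margin is 2.744 × 13.5908 = 37.2932.
x̄₁ − x̄₂ = 379.3 − 508.0 = -128.7000; the interval is -128.7000 ± 37.2932 = (-165.99, -91.41).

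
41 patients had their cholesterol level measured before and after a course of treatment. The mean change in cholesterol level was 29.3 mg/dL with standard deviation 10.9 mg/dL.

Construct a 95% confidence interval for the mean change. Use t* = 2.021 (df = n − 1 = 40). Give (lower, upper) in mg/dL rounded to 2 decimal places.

Paired design: SE = s_d/√n = 10.9/√41 = 1.7023.
t* = 2.021; margin of error = 2.021 × 1.7023 = 3.4403.
29.3 ± 3.4403 → (25.86, 32.74).

(25.86, 32.74)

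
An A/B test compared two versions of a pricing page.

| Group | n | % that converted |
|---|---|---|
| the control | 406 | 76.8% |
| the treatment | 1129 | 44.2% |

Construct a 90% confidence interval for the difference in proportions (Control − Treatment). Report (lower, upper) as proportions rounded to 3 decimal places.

Each SE is √(p̂(1−p̂)/n): √(0.7680·0.2320/406) = 0.02095 and √(0.4420·0.5580/1129) = 0.01478.
SE(p̂₁ − p̂₂) = √(SE₁² + SE₂²) = √(0.0004389025 + 0.0002184484) = 0.02564, since the two samples are independent.
At 90% confidence z* = 1.645; margin = 1.645 × 0.02564 = 0.04218.
The difference is 0.7680 − 0.4420 = 0.3260, so the interval is 0.3260 ± 0.04218 = (0.284, 0.368).

(0.284, 0.368)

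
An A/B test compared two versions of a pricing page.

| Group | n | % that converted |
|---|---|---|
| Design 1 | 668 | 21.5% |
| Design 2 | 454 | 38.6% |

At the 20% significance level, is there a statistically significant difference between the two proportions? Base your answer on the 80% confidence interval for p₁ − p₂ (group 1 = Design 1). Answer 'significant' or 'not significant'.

Each SE is √(p̂(1−p̂)/n): √(0.2150·0.7850/668) = 0.01590 and √(0.3860·0.6140/454) = 0.02285.
SE(p̂₁ − p̂₂) = √(SE₁² + SE₂²) = √(0.00025281 + 0.0005221225) = 0.02784, since the two samples are independent.
At 80% confidence z* = 1.282; margin = 1.282 × 0.02784 = 0.03569.
The difference is 0.2150 − 0.3860 = -0.1710, so the interval is -0.1710 ± 0.03569 = (-0.20669, -0.13531).
The interval (-0.20669, -0.13531) does not contain 0, so the difference is significant.

significant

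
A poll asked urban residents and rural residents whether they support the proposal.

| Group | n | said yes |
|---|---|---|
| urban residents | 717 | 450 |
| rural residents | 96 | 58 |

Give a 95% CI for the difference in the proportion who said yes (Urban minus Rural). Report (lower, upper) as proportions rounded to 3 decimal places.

(-0.081, 0.127)

p̂₁ = 450/717 = 0.6276 and p̂₂ = 58/96 = 0.6042.
SE₁ = √(p̂₁(1−p̂₁)/n₁) = √(0.6276·0.3724/717) = 0.01805; SE₂ = √(0.6042·0.3958/96) = 0.04991.
Independent samples: SE of the difference = √(SE₁² + SE₂²) = √(0.0003258025 + 0.0024910081) = 0.05307.
z* for 95% confidence is 1.960, so the margin of error is 1.960 × 0.05307 = 0.10402.
Point estimate p̂₁ − p̂₂ = 0.6276 − 0.6042 = 0.0234.
0.0234 ± 0.10402 → (-0.081, 0.127).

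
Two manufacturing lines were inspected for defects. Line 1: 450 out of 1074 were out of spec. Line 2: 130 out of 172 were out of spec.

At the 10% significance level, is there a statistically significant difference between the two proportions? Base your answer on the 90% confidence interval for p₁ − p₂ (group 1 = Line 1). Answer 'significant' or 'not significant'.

First, p̂₁ = 450/1074 = 0.4190; p̂₂ = 130/172 = 0.7558.
The two standard errors are √(0.4190×0.5810/1074) = 0.01506 and √(0.7558×0.2442/172) = 0.03276.
Because the samples are independent, SE_diff = √(0.01506² + 0.03276²) = 0.03606.
Using z* = 1.645 for 90%, ME = 1.645 × 0.03606 = 0.05932.
p̂₁ − p̂₂ = -0.3368; interval -0.3368 ± 0.05932 gives (-0.39612, -0.27748).
The interval (-0.39612, -0.27748) does not contain 0, so the difference is significant.

significant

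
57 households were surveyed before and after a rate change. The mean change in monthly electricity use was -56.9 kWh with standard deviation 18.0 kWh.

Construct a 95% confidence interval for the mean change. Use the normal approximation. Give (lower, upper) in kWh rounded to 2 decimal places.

(-61.57, -52.23)

This is a matched-pairs design, so SE = s_d/√n = 18.0/√57 = 2.3842.
Margin = 1.960 × 2.3842 = 4.6730; the interval is -56.9 ± 4.6730 = (-61.57, -52.23).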